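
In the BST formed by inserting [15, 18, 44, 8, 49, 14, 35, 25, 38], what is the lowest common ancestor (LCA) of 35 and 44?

Tree insertion order: [15, 18, 44, 8, 49, 14, 35, 25, 38]
Tree (level-order array): [15, 8, 18, None, 14, None, 44, None, None, 35, 49, 25, 38]
In a BST, the LCA of p=35, q=44 is the first node v on the
root-to-leaf path with p <= v <= q (go left if both < v, right if both > v).
Walk from root:
  at 15: both 35 and 44 > 15, go right
  at 18: both 35 and 44 > 18, go right
  at 44: 35 <= 44 <= 44, this is the LCA
LCA = 44


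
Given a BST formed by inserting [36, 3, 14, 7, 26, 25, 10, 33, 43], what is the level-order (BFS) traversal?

Tree insertion order: [36, 3, 14, 7, 26, 25, 10, 33, 43]
Tree (level-order array): [36, 3, 43, None, 14, None, None, 7, 26, None, 10, 25, 33]
BFS from the root, enqueuing left then right child of each popped node:
  queue [36] -> pop 36, enqueue [3, 43], visited so far: [36]
  queue [3, 43] -> pop 3, enqueue [14], visited so far: [36, 3]
  queue [43, 14] -> pop 43, enqueue [none], visited so far: [36, 3, 43]
  queue [14] -> pop 14, enqueue [7, 26], visited so far: [36, 3, 43, 14]
  queue [7, 26] -> pop 7, enqueue [10], visited so far: [36, 3, 43, 14, 7]
  queue [26, 10] -> pop 26, enqueue [25, 33], visited so far: [36, 3, 43, 14, 7, 26]
  queue [10, 25, 33] -> pop 10, enqueue [none], visited so far: [36, 3, 43, 14, 7, 26, 10]
  queue [25, 33] -> pop 25, enqueue [none], visited so far: [36, 3, 43, 14, 7, 26, 10, 25]
  queue [33] -> pop 33, enqueue [none], visited so far: [36, 3, 43, 14, 7, 26, 10, 25, 33]
Result: [36, 3, 43, 14, 7, 26, 10, 25, 33]


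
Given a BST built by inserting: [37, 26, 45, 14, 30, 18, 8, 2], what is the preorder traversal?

Tree insertion order: [37, 26, 45, 14, 30, 18, 8, 2]
Tree (level-order array): [37, 26, 45, 14, 30, None, None, 8, 18, None, None, 2]
Preorder traversal: [37, 26, 14, 8, 2, 18, 30, 45]


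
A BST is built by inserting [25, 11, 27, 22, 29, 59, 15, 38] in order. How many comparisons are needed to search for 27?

Search path for 27: 25 -> 27
Found: True
Comparisons: 2


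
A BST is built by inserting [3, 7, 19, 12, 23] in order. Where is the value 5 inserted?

Starting tree (level order): [3, None, 7, None, 19, 12, 23]
Insertion path: 3 -> 7
Result: insert 5 as left child of 7
Final tree (level order): [3, None, 7, 5, 19, None, None, 12, 23]


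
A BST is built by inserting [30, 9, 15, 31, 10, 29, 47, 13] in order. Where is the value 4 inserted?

Starting tree (level order): [30, 9, 31, None, 15, None, 47, 10, 29, None, None, None, 13]
Insertion path: 30 -> 9
Result: insert 4 as left child of 9
Final tree (level order): [30, 9, 31, 4, 15, None, 47, None, None, 10, 29, None, None, None, 13]


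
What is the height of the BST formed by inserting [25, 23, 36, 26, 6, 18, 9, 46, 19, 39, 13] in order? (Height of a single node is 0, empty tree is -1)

Insertion order: [25, 23, 36, 26, 6, 18, 9, 46, 19, 39, 13]
Tree (level-order array): [25, 23, 36, 6, None, 26, 46, None, 18, None, None, 39, None, 9, 19, None, None, None, 13]
Compute height bottom-up (empty subtree = -1):
  height(13) = 1 + max(-1, -1) = 0
  height(9) = 1 + max(-1, 0) = 1
  height(19) = 1 + max(-1, -1) = 0
  height(18) = 1 + max(1, 0) = 2
  height(6) = 1 + max(-1, 2) = 3
  height(23) = 1 + max(3, -1) = 4
  height(26) = 1 + max(-1, -1) = 0
  height(39) = 1 + max(-1, -1) = 0
  height(46) = 1 + max(0, -1) = 1
  height(36) = 1 + max(0, 1) = 2
  height(25) = 1 + max(4, 2) = 5
Height = 5


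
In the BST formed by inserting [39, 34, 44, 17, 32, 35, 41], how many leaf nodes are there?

Tree built from: [39, 34, 44, 17, 32, 35, 41]
Tree (level-order array): [39, 34, 44, 17, 35, 41, None, None, 32]
Rule: A leaf has 0 children.
Per-node child counts:
  node 39: 2 child(ren)
  node 34: 2 child(ren)
  node 17: 1 child(ren)
  node 32: 0 child(ren)
  node 35: 0 child(ren)
  node 44: 1 child(ren)
  node 41: 0 child(ren)
Matching nodes: [32, 35, 41]
Count of leaf nodes: 3


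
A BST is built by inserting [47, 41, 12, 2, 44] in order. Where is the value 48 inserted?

Starting tree (level order): [47, 41, None, 12, 44, 2]
Insertion path: 47
Result: insert 48 as right child of 47
Final tree (level order): [47, 41, 48, 12, 44, None, None, 2]


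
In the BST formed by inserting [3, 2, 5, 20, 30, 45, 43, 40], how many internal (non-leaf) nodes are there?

Tree built from: [3, 2, 5, 20, 30, 45, 43, 40]
Tree (level-order array): [3, 2, 5, None, None, None, 20, None, 30, None, 45, 43, None, 40]
Rule: An internal node has at least one child.
Per-node child counts:
  node 3: 2 child(ren)
  node 2: 0 child(ren)
  node 5: 1 child(ren)
  node 20: 1 child(ren)
  node 30: 1 child(ren)
  node 45: 1 child(ren)
  node 43: 1 child(ren)
  node 40: 0 child(ren)
Matching nodes: [3, 5, 20, 30, 45, 43]
Count of internal (non-leaf) nodes: 6


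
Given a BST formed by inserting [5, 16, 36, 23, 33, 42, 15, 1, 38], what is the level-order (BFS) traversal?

Tree insertion order: [5, 16, 36, 23, 33, 42, 15, 1, 38]
Tree (level-order array): [5, 1, 16, None, None, 15, 36, None, None, 23, 42, None, 33, 38]
BFS from the root, enqueuing left then right child of each popped node:
  queue [5] -> pop 5, enqueue [1, 16], visited so far: [5]
  queue [1, 16] -> pop 1, enqueue [none], visited so far: [5, 1]
  queue [16] -> pop 16, enqueue [15, 36], visited so far: [5, 1, 16]
  queue [15, 36] -> pop 15, enqueue [none], visited so far: [5, 1, 16, 15]
  queue [36] -> pop 36, enqueue [23, 42], visited so far: [5, 1, 16, 15, 36]
  queue [23, 42] -> pop 23, enqueue [33], visited so far: [5, 1, 16, 15, 36, 23]
  queue [42, 33] -> pop 42, enqueue [38], visited so far: [5, 1, 16, 15, 36, 23, 42]
  queue [33, 38] -> pop 33, enqueue [none], visited so far: [5, 1, 16, 15, 36, 23, 42, 33]
  queue [38] -> pop 38, enqueue [none], visited so far: [5, 1, 16, 15, 36, 23, 42, 33, 38]
Result: [5, 1, 16, 15, 36, 23, 42, 33, 38]


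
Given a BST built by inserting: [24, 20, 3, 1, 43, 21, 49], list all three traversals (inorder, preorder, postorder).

Tree insertion order: [24, 20, 3, 1, 43, 21, 49]
Tree (level-order array): [24, 20, 43, 3, 21, None, 49, 1]
Inorder (L, root, R): [1, 3, 20, 21, 24, 43, 49]
Preorder (root, L, R): [24, 20, 3, 1, 21, 43, 49]
Postorder (L, R, root): [1, 3, 21, 20, 49, 43, 24]


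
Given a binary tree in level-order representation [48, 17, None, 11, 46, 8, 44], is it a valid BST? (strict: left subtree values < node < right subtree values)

Level-order array: [48, 17, None, 11, 46, 8, 44]
Validate using subtree bounds (lo, hi): at each node, require lo < value < hi,
then recurse left with hi=value and right with lo=value.
Preorder trace (stopping at first violation):
  at node 48 with bounds (-inf, +inf): OK
  at node 17 with bounds (-inf, 48): OK
  at node 11 with bounds (-inf, 17): OK
  at node 8 with bounds (-inf, 11): OK
  at node 44 with bounds (11, 17): VIOLATION
Node 44 violates its bound: not (11 < 44 < 17).
Result: Not a valid BST


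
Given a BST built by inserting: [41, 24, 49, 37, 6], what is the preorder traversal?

Tree insertion order: [41, 24, 49, 37, 6]
Tree (level-order array): [41, 24, 49, 6, 37]
Preorder traversal: [41, 24, 6, 37, 49]


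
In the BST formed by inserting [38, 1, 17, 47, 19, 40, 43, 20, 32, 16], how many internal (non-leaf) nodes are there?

Tree built from: [38, 1, 17, 47, 19, 40, 43, 20, 32, 16]
Tree (level-order array): [38, 1, 47, None, 17, 40, None, 16, 19, None, 43, None, None, None, 20, None, None, None, 32]
Rule: An internal node has at least one child.
Per-node child counts:
  node 38: 2 child(ren)
  node 1: 1 child(ren)
  node 17: 2 child(ren)
  node 16: 0 child(ren)
  node 19: 1 child(ren)
  node 20: 1 child(ren)
  node 32: 0 child(ren)
  node 47: 1 child(ren)
  node 40: 1 child(ren)
  node 43: 0 child(ren)
Matching nodes: [38, 1, 17, 19, 20, 47, 40]
Count of internal (non-leaf) nodes: 7


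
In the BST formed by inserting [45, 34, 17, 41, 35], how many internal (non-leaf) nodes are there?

Tree built from: [45, 34, 17, 41, 35]
Tree (level-order array): [45, 34, None, 17, 41, None, None, 35]
Rule: An internal node has at least one child.
Per-node child counts:
  node 45: 1 child(ren)
  node 34: 2 child(ren)
  node 17: 0 child(ren)
  node 41: 1 child(ren)
  node 35: 0 child(ren)
Matching nodes: [45, 34, 41]
Count of internal (non-leaf) nodes: 3


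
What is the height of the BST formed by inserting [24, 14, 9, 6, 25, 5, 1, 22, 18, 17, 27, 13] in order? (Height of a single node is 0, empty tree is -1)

Insertion order: [24, 14, 9, 6, 25, 5, 1, 22, 18, 17, 27, 13]
Tree (level-order array): [24, 14, 25, 9, 22, None, 27, 6, 13, 18, None, None, None, 5, None, None, None, 17, None, 1]
Compute height bottom-up (empty subtree = -1):
  height(1) = 1 + max(-1, -1) = 0
  height(5) = 1 + max(0, -1) = 1
  height(6) = 1 + max(1, -1) = 2
  height(13) = 1 + max(-1, -1) = 0
  height(9) = 1 + max(2, 0) = 3
  height(17) = 1 + max(-1, -1) = 0
  height(18) = 1 + max(0, -1) = 1
  height(22) = 1 + max(1, -1) = 2
  height(14) = 1 + max(3, 2) = 4
  height(27) = 1 + max(-1, -1) = 0
  height(25) = 1 + max(-1, 0) = 1
  height(24) = 1 + max(4, 1) = 5
Height = 5


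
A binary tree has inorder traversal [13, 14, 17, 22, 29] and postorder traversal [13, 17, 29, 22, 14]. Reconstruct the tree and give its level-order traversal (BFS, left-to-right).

Inorder:   [13, 14, 17, 22, 29]
Postorder: [13, 17, 29, 22, 14]
Algorithm: postorder visits root last, so walk postorder right-to-left;
each value is the root of the current inorder slice — split it at that
value, recurse on the right subtree first, then the left.
Recursive splits:
  root=14; inorder splits into left=[13], right=[17, 22, 29]
  root=22; inorder splits into left=[17], right=[29]
  root=29; inorder splits into left=[], right=[]
  root=17; inorder splits into left=[], right=[]
  root=13; inorder splits into left=[], right=[]
Reconstructed level-order: [14, 13, 22, 17, 29]


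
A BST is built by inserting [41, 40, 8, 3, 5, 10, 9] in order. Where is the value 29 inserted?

Starting tree (level order): [41, 40, None, 8, None, 3, 10, None, 5, 9]
Insertion path: 41 -> 40 -> 8 -> 10
Result: insert 29 as right child of 10
Final tree (level order): [41, 40, None, 8, None, 3, 10, None, 5, 9, 29]


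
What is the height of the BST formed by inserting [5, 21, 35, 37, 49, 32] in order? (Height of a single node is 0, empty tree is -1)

Insertion order: [5, 21, 35, 37, 49, 32]
Tree (level-order array): [5, None, 21, None, 35, 32, 37, None, None, None, 49]
Compute height bottom-up (empty subtree = -1):
  height(32) = 1 + max(-1, -1) = 0
  height(49) = 1 + max(-1, -1) = 0
  height(37) = 1 + max(-1, 0) = 1
  height(35) = 1 + max(0, 1) = 2
  height(21) = 1 + max(-1, 2) = 3
  height(5) = 1 + max(-1, 3) = 4
Height = 4


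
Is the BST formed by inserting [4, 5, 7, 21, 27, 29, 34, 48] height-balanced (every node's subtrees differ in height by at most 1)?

Tree (level-order array): [4, None, 5, None, 7, None, 21, None, 27, None, 29, None, 34, None, 48]
Definition: a tree is height-balanced if, at every node, |h(left) - h(right)| <= 1 (empty subtree has height -1).
Bottom-up per-node check:
  node 48: h_left=-1, h_right=-1, diff=0 [OK], height=0
  node 34: h_left=-1, h_right=0, diff=1 [OK], height=1
  node 29: h_left=-1, h_right=1, diff=2 [FAIL (|-1-1|=2 > 1)], height=2
  node 27: h_left=-1, h_right=2, diff=3 [FAIL (|-1-2|=3 > 1)], height=3
  node 21: h_left=-1, h_right=3, diff=4 [FAIL (|-1-3|=4 > 1)], height=4
  node 7: h_left=-1, h_right=4, diff=5 [FAIL (|-1-4|=5 > 1)], height=5
  node 5: h_left=-1, h_right=5, diff=6 [FAIL (|-1-5|=6 > 1)], height=6
  node 4: h_left=-1, h_right=6, diff=7 [FAIL (|-1-6|=7 > 1)], height=7
Node 29 violates the condition: |-1 - 1| = 2 > 1.
Result: Not balanced


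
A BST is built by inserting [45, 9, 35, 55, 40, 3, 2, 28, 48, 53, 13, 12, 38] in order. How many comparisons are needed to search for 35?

Search path for 35: 45 -> 9 -> 35
Found: True
Comparisons: 3


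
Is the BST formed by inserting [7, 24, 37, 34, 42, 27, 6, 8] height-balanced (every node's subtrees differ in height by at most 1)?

Tree (level-order array): [7, 6, 24, None, None, 8, 37, None, None, 34, 42, 27]
Definition: a tree is height-balanced if, at every node, |h(left) - h(right)| <= 1 (empty subtree has height -1).
Bottom-up per-node check:
  node 6: h_left=-1, h_right=-1, diff=0 [OK], height=0
  node 8: h_left=-1, h_right=-1, diff=0 [OK], height=0
  node 27: h_left=-1, h_right=-1, diff=0 [OK], height=0
  node 34: h_left=0, h_right=-1, diff=1 [OK], height=1
  node 42: h_left=-1, h_right=-1, diff=0 [OK], height=0
  node 37: h_left=1, h_right=0, diff=1 [OK], height=2
  node 24: h_left=0, h_right=2, diff=2 [FAIL (|0-2|=2 > 1)], height=3
  node 7: h_left=0, h_right=3, diff=3 [FAIL (|0-3|=3 > 1)], height=4
Node 24 violates the condition: |0 - 2| = 2 > 1.
Result: Not balanced


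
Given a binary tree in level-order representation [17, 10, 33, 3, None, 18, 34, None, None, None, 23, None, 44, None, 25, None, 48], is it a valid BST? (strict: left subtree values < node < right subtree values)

Level-order array: [17, 10, 33, 3, None, 18, 34, None, None, None, 23, None, 44, None, 25, None, 48]
Validate using subtree bounds (lo, hi): at each node, require lo < value < hi,
then recurse left with hi=value and right with lo=value.
Preorder trace (stopping at first violation):
  at node 17 with bounds (-inf, +inf): OK
  at node 10 with bounds (-inf, 17): OK
  at node 3 with bounds (-inf, 10): OK
  at node 33 with bounds (17, +inf): OK
  at node 18 with bounds (17, 33): OK
  at node 23 with bounds (18, 33): OK
  at node 25 with bounds (23, 33): OK
  at node 34 with bounds (33, +inf): OK
  at node 44 with bounds (34, +inf): OK
  at node 48 with bounds (44, +inf): OK
No violation found at any node.
Result: Valid BST


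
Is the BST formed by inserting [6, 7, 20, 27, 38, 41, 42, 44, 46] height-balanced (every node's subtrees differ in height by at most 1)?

Tree (level-order array): [6, None, 7, None, 20, None, 27, None, 38, None, 41, None, 42, None, 44, None, 46]
Definition: a tree is height-balanced if, at every node, |h(left) - h(right)| <= 1 (empty subtree has height -1).
Bottom-up per-node check:
  node 46: h_left=-1, h_right=-1, diff=0 [OK], height=0
  node 44: h_left=-1, h_right=0, diff=1 [OK], height=1
  node 42: h_left=-1, h_right=1, diff=2 [FAIL (|-1-1|=2 > 1)], height=2
  node 41: h_left=-1, h_right=2, diff=3 [FAIL (|-1-2|=3 > 1)], height=3
  node 38: h_left=-1, h_right=3, diff=4 [FAIL (|-1-3|=4 > 1)], height=4
  node 27: h_left=-1, h_right=4, diff=5 [FAIL (|-1-4|=5 > 1)], height=5
  node 20: h_left=-1, h_right=5, diff=6 [FAIL (|-1-5|=6 > 1)], height=6
  node 7: h_left=-1, h_right=6, diff=7 [FAIL (|-1-6|=7 > 1)], height=7
  node 6: h_left=-1, h_right=7, diff=8 [FAIL (|-1-7|=8 > 1)], height=8
Node 42 violates the condition: |-1 - 1| = 2 > 1.
Result: Not balanced


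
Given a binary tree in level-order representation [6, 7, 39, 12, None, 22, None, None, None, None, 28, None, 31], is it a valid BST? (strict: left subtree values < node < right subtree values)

Level-order array: [6, 7, 39, 12, None, 22, None, None, None, None, 28, None, 31]
Validate using subtree bounds (lo, hi): at each node, require lo < value < hi,
then recurse left with hi=value and right with lo=value.
Preorder trace (stopping at first violation):
  at node 6 with bounds (-inf, +inf): OK
  at node 7 with bounds (-inf, 6): VIOLATION
Node 7 violates its bound: not (-inf < 7 < 6).
Result: Not a valid BST


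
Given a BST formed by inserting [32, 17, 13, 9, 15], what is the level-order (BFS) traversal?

Tree insertion order: [32, 17, 13, 9, 15]
Tree (level-order array): [32, 17, None, 13, None, 9, 15]
BFS from the root, enqueuing left then right child of each popped node:
  queue [32] -> pop 32, enqueue [17], visited so far: [32]
  queue [17] -> pop 17, enqueue [13], visited so far: [32, 17]
  queue [13] -> pop 13, enqueue [9, 15], visited so far: [32, 17, 13]
  queue [9, 15] -> pop 9, enqueue [none], visited so far: [32, 17, 13, 9]
  queue [15] -> pop 15, enqueue [none], visited so far: [32, 17, 13, 9, 15]
Result: [32, 17, 13, 9, 15]


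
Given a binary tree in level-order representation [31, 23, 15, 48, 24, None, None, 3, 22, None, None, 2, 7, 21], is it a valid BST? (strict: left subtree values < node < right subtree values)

Level-order array: [31, 23, 15, 48, 24, None, None, 3, 22, None, None, 2, 7, 21]
Validate using subtree bounds (lo, hi): at each node, require lo < value < hi,
then recurse left with hi=value and right with lo=value.
Preorder trace (stopping at first violation):
  at node 31 with bounds (-inf, +inf): OK
  at node 23 with bounds (-inf, 31): OK
  at node 48 with bounds (-inf, 23): VIOLATION
Node 48 violates its bound: not (-inf < 48 < 23).
Result: Not a valid BST


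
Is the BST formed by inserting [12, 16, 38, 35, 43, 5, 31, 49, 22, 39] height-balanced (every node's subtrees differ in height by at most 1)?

Tree (level-order array): [12, 5, 16, None, None, None, 38, 35, 43, 31, None, 39, 49, 22]
Definition: a tree is height-balanced if, at every node, |h(left) - h(right)| <= 1 (empty subtree has height -1).
Bottom-up per-node check:
  node 5: h_left=-1, h_right=-1, diff=0 [OK], height=0
  node 22: h_left=-1, h_right=-1, diff=0 [OK], height=0
  node 31: h_left=0, h_right=-1, diff=1 [OK], height=1
  node 35: h_left=1, h_right=-1, diff=2 [FAIL (|1--1|=2 > 1)], height=2
  node 39: h_left=-1, h_right=-1, diff=0 [OK], height=0
  node 49: h_left=-1, h_right=-1, diff=0 [OK], height=0
  node 43: h_left=0, h_right=0, diff=0 [OK], height=1
  node 38: h_left=2, h_right=1, diff=1 [OK], height=3
  node 16: h_left=-1, h_right=3, diff=4 [FAIL (|-1-3|=4 > 1)], height=4
  node 12: h_left=0, h_right=4, diff=4 [FAIL (|0-4|=4 > 1)], height=5
Node 35 violates the condition: |1 - -1| = 2 > 1.
Result: Not balanced


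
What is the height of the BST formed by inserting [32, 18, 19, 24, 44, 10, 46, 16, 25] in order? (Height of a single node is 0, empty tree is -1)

Insertion order: [32, 18, 19, 24, 44, 10, 46, 16, 25]
Tree (level-order array): [32, 18, 44, 10, 19, None, 46, None, 16, None, 24, None, None, None, None, None, 25]
Compute height bottom-up (empty subtree = -1):
  height(16) = 1 + max(-1, -1) = 0
  height(10) = 1 + max(-1, 0) = 1
  height(25) = 1 + max(-1, -1) = 0
  height(24) = 1 + max(-1, 0) = 1
  height(19) = 1 + max(-1, 1) = 2
  height(18) = 1 + max(1, 2) = 3
  height(46) = 1 + max(-1, -1) = 0
  height(44) = 1 + max(-1, 0) = 1
  height(32) = 1 + max(3, 1) = 4
Height = 4


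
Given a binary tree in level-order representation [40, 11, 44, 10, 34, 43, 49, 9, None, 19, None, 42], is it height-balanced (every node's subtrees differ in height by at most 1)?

Tree (level-order array): [40, 11, 44, 10, 34, 43, 49, 9, None, 19, None, 42]
Definition: a tree is height-balanced if, at every node, |h(left) - h(right)| <= 1 (empty subtree has height -1).
Bottom-up per-node check:
  node 9: h_left=-1, h_right=-1, diff=0 [OK], height=0
  node 10: h_left=0, h_right=-1, diff=1 [OK], height=1
  node 19: h_left=-1, h_right=-1, diff=0 [OK], height=0
  node 34: h_left=0, h_right=-1, diff=1 [OK], height=1
  node 11: h_left=1, h_right=1, diff=0 [OK], height=2
  node 42: h_left=-1, h_right=-1, diff=0 [OK], height=0
  node 43: h_left=0, h_right=-1, diff=1 [OK], height=1
  node 49: h_left=-1, h_right=-1, diff=0 [OK], height=0
  node 44: h_left=1, h_right=0, diff=1 [OK], height=2
  node 40: h_left=2, h_right=2, diff=0 [OK], height=3
All nodes satisfy the balance condition.
Result: Balanced


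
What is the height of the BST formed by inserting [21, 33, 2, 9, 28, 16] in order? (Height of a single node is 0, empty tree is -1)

Insertion order: [21, 33, 2, 9, 28, 16]
Tree (level-order array): [21, 2, 33, None, 9, 28, None, None, 16]
Compute height bottom-up (empty subtree = -1):
  height(16) = 1 + max(-1, -1) = 0
  height(9) = 1 + max(-1, 0) = 1
  height(2) = 1 + max(-1, 1) = 2
  height(28) = 1 + max(-1, -1) = 0
  height(33) = 1 + max(0, -1) = 1
  height(21) = 1 + max(2, 1) = 3
Height = 3


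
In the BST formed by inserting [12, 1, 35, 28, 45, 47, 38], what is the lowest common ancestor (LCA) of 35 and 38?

Tree insertion order: [12, 1, 35, 28, 45, 47, 38]
Tree (level-order array): [12, 1, 35, None, None, 28, 45, None, None, 38, 47]
In a BST, the LCA of p=35, q=38 is the first node v on the
root-to-leaf path with p <= v <= q (go left if both < v, right if both > v).
Walk from root:
  at 12: both 35 and 38 > 12, go right
  at 35: 35 <= 35 <= 38, this is the LCA
LCA = 35


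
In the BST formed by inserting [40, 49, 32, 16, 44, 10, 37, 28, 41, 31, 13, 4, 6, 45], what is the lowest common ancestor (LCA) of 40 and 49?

Tree insertion order: [40, 49, 32, 16, 44, 10, 37, 28, 41, 31, 13, 4, 6, 45]
Tree (level-order array): [40, 32, 49, 16, 37, 44, None, 10, 28, None, None, 41, 45, 4, 13, None, 31, None, None, None, None, None, 6]
In a BST, the LCA of p=40, q=49 is the first node v on the
root-to-leaf path with p <= v <= q (go left if both < v, right if both > v).
Walk from root:
  at 40: 40 <= 40 <= 49, this is the LCA
LCA = 40


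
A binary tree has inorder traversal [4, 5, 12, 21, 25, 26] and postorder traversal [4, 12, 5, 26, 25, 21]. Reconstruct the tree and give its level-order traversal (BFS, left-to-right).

Inorder:   [4, 5, 12, 21, 25, 26]
Postorder: [4, 12, 5, 26, 25, 21]
Algorithm: postorder visits root last, so walk postorder right-to-left;
each value is the root of the current inorder slice — split it at that
value, recurse on the right subtree first, then the left.
Recursive splits:
  root=21; inorder splits into left=[4, 5, 12], right=[25, 26]
  root=25; inorder splits into left=[], right=[26]
  root=26; inorder splits into left=[], right=[]
  root=5; inorder splits into left=[4], right=[12]
  root=12; inorder splits into left=[], right=[]
  root=4; inorder splits into left=[], right=[]
Reconstructed level-order: [21, 5, 25, 4, 12, 26]


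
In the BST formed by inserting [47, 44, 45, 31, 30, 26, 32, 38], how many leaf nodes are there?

Tree built from: [47, 44, 45, 31, 30, 26, 32, 38]
Tree (level-order array): [47, 44, None, 31, 45, 30, 32, None, None, 26, None, None, 38]
Rule: A leaf has 0 children.
Per-node child counts:
  node 47: 1 child(ren)
  node 44: 2 child(ren)
  node 31: 2 child(ren)
  node 30: 1 child(ren)
  node 26: 0 child(ren)
  node 32: 1 child(ren)
  node 38: 0 child(ren)
  node 45: 0 child(ren)
Matching nodes: [26, 38, 45]
Count of leaf nodes: 3


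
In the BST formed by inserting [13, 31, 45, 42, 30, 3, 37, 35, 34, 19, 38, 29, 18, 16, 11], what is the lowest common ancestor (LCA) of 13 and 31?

Tree insertion order: [13, 31, 45, 42, 30, 3, 37, 35, 34, 19, 38, 29, 18, 16, 11]
Tree (level-order array): [13, 3, 31, None, 11, 30, 45, None, None, 19, None, 42, None, 18, 29, 37, None, 16, None, None, None, 35, 38, None, None, 34]
In a BST, the LCA of p=13, q=31 is the first node v on the
root-to-leaf path with p <= v <= q (go left if both < v, right if both > v).
Walk from root:
  at 13: 13 <= 13 <= 31, this is the LCA
LCA = 13


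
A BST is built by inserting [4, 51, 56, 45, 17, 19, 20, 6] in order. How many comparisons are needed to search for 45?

Search path for 45: 4 -> 51 -> 45
Found: True
Comparisons: 3


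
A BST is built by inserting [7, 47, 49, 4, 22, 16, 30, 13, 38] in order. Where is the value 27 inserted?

Starting tree (level order): [7, 4, 47, None, None, 22, 49, 16, 30, None, None, 13, None, None, 38]
Insertion path: 7 -> 47 -> 22 -> 30
Result: insert 27 as left child of 30
Final tree (level order): [7, 4, 47, None, None, 22, 49, 16, 30, None, None, 13, None, 27, 38]


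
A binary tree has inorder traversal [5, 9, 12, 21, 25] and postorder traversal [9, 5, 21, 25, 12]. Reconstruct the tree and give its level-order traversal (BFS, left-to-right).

Inorder:   [5, 9, 12, 21, 25]
Postorder: [9, 5, 21, 25, 12]
Algorithm: postorder visits root last, so walk postorder right-to-left;
each value is the root of the current inorder slice — split it at that
value, recurse on the right subtree first, then the left.
Recursive splits:
  root=12; inorder splits into left=[5, 9], right=[21, 25]
  root=25; inorder splits into left=[21], right=[]
  root=21; inorder splits into left=[], right=[]
  root=5; inorder splits into left=[], right=[9]
  root=9; inorder splits into left=[], right=[]
Reconstructed level-order: [12, 5, 25, 9, 21]


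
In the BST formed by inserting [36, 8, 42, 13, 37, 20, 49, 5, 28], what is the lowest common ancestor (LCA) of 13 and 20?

Tree insertion order: [36, 8, 42, 13, 37, 20, 49, 5, 28]
Tree (level-order array): [36, 8, 42, 5, 13, 37, 49, None, None, None, 20, None, None, None, None, None, 28]
In a BST, the LCA of p=13, q=20 is the first node v on the
root-to-leaf path with p <= v <= q (go left if both < v, right if both > v).
Walk from root:
  at 36: both 13 and 20 < 36, go left
  at 8: both 13 and 20 > 8, go right
  at 13: 13 <= 13 <= 20, this is the LCA
LCA = 13


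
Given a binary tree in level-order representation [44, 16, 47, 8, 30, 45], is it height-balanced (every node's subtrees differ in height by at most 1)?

Tree (level-order array): [44, 16, 47, 8, 30, 45]
Definition: a tree is height-balanced if, at every node, |h(left) - h(right)| <= 1 (empty subtree has height -1).
Bottom-up per-node check:
  node 8: h_left=-1, h_right=-1, diff=0 [OK], height=0
  node 30: h_left=-1, h_right=-1, diff=0 [OK], height=0
  node 16: h_left=0, h_right=0, diff=0 [OK], height=1
  node 45: h_left=-1, h_right=-1, diff=0 [OK], height=0
  node 47: h_left=0, h_right=-1, diff=1 [OK], height=1
  node 44: h_left=1, h_right=1, diff=0 [OK], height=2
All nodes satisfy the balance condition.
Result: Balanced


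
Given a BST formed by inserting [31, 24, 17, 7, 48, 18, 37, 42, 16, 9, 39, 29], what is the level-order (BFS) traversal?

Tree insertion order: [31, 24, 17, 7, 48, 18, 37, 42, 16, 9, 39, 29]
Tree (level-order array): [31, 24, 48, 17, 29, 37, None, 7, 18, None, None, None, 42, None, 16, None, None, 39, None, 9]
BFS from the root, enqueuing left then right child of each popped node:
  queue [31] -> pop 31, enqueue [24, 48], visited so far: [31]
  queue [24, 48] -> pop 24, enqueue [17, 29], visited so far: [31, 24]
  queue [48, 17, 29] -> pop 48, enqueue [37], visited so far: [31, 24, 48]
  queue [17, 29, 37] -> pop 17, enqueue [7, 18], visited so far: [31, 24, 48, 17]
  queue [29, 37, 7, 18] -> pop 29, enqueue [none], visited so far: [31, 24, 48, 17, 29]
  queue [37, 7, 18] -> pop 37, enqueue [42], visited so far: [31, 24, 48, 17, 29, 37]
  queue [7, 18, 42] -> pop 7, enqueue [16], visited so far: [31, 24, 48, 17, 29, 37, 7]
  queue [18, 42, 16] -> pop 18, enqueue [none], visited so far: [31, 24, 48, 17, 29, 37, 7, 18]
  queue [42, 16] -> pop 42, enqueue [39], visited so far: [31, 24, 48, 17, 29, 37, 7, 18, 42]
  queue [16, 39] -> pop 16, enqueue [9], visited so far: [31, 24, 48, 17, 29, 37, 7, 18, 42, 16]
  queue [39, 9] -> pop 39, enqueue [none], visited so far: [31, 24, 48, 17, 29, 37, 7, 18, 42, 16, 39]
  queue [9] -> pop 9, enqueue [none], visited so far: [31, 24, 48, 17, 29, 37, 7, 18, 42, 16, 39, 9]
Result: [31, 24, 48, 17, 29, 37, 7, 18, 42, 16, 39, 9]


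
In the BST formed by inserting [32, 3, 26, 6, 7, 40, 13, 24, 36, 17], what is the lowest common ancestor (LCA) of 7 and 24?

Tree insertion order: [32, 3, 26, 6, 7, 40, 13, 24, 36, 17]
Tree (level-order array): [32, 3, 40, None, 26, 36, None, 6, None, None, None, None, 7, None, 13, None, 24, 17]
In a BST, the LCA of p=7, q=24 is the first node v on the
root-to-leaf path with p <= v <= q (go left if both < v, right if both > v).
Walk from root:
  at 32: both 7 and 24 < 32, go left
  at 3: both 7 and 24 > 3, go right
  at 26: both 7 and 24 < 26, go left
  at 6: both 7 and 24 > 6, go right
  at 7: 7 <= 7 <= 24, this is the LCA
LCA = 7


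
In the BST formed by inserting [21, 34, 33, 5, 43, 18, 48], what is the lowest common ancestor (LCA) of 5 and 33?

Tree insertion order: [21, 34, 33, 5, 43, 18, 48]
Tree (level-order array): [21, 5, 34, None, 18, 33, 43, None, None, None, None, None, 48]
In a BST, the LCA of p=5, q=33 is the first node v on the
root-to-leaf path with p <= v <= q (go left if both < v, right if both > v).
Walk from root:
  at 21: 5 <= 21 <= 33, this is the LCA
LCA = 21


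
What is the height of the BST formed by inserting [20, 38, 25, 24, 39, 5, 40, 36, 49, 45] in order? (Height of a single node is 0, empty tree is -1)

Insertion order: [20, 38, 25, 24, 39, 5, 40, 36, 49, 45]
Tree (level-order array): [20, 5, 38, None, None, 25, 39, 24, 36, None, 40, None, None, None, None, None, 49, 45]
Compute height bottom-up (empty subtree = -1):
  height(5) = 1 + max(-1, -1) = 0
  height(24) = 1 + max(-1, -1) = 0
  height(36) = 1 + max(-1, -1) = 0
  height(25) = 1 + max(0, 0) = 1
  height(45) = 1 + max(-1, -1) = 0
  height(49) = 1 + max(0, -1) = 1
  height(40) = 1 + max(-1, 1) = 2
  height(39) = 1 + max(-1, 2) = 3
  height(38) = 1 + max(1, 3) = 4
  height(20) = 1 + max(0, 4) = 5
Height = 5


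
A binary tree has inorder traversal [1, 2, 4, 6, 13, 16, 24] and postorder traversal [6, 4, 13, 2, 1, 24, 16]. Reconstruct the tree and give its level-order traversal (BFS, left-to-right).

Inorder:   [1, 2, 4, 6, 13, 16, 24]
Postorder: [6, 4, 13, 2, 1, 24, 16]
Algorithm: postorder visits root last, so walk postorder right-to-left;
each value is the root of the current inorder slice — split it at that
value, recurse on the right subtree first, then the left.
Recursive splits:
  root=16; inorder splits into left=[1, 2, 4, 6, 13], right=[24]
  root=24; inorder splits into left=[], right=[]
  root=1; inorder splits into left=[], right=[2, 4, 6, 13]
  root=2; inorder splits into left=[], right=[4, 6, 13]
  root=13; inorder splits into left=[4, 6], right=[]
  root=4; inorder splits into left=[], right=[6]
  root=6; inorder splits into left=[], right=[]
Reconstructed level-order: [16, 1, 24, 2, 13, 4, 6]


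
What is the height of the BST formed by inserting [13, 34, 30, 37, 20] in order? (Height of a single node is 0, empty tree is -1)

Insertion order: [13, 34, 30, 37, 20]
Tree (level-order array): [13, None, 34, 30, 37, 20]
Compute height bottom-up (empty subtree = -1):
  height(20) = 1 + max(-1, -1) = 0
  height(30) = 1 + max(0, -1) = 1
  height(37) = 1 + max(-1, -1) = 0
  height(34) = 1 + max(1, 0) = 2
  height(13) = 1 + max(-1, 2) = 3
Height = 3


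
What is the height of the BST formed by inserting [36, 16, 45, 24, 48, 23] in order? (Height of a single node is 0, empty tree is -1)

Insertion order: [36, 16, 45, 24, 48, 23]
Tree (level-order array): [36, 16, 45, None, 24, None, 48, 23]
Compute height bottom-up (empty subtree = -1):
  height(23) = 1 + max(-1, -1) = 0
  height(24) = 1 + max(0, -1) = 1
  height(16) = 1 + max(-1, 1) = 2
  height(48) = 1 + max(-1, -1) = 0
  height(45) = 1 + max(-1, 0) = 1
  height(36) = 1 + max(2, 1) = 3
Height = 3


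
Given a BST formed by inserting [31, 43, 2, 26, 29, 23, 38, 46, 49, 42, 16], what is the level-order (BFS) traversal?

Tree insertion order: [31, 43, 2, 26, 29, 23, 38, 46, 49, 42, 16]
Tree (level-order array): [31, 2, 43, None, 26, 38, 46, 23, 29, None, 42, None, 49, 16]
BFS from the root, enqueuing left then right child of each popped node:
  queue [31] -> pop 31, enqueue [2, 43], visited so far: [31]
  queue [2, 43] -> pop 2, enqueue [26], visited so far: [31, 2]
  queue [43, 26] -> pop 43, enqueue [38, 46], visited so far: [31, 2, 43]
  queue [26, 38, 46] -> pop 26, enqueue [23, 29], visited so far: [31, 2, 43, 26]
  queue [38, 46, 23, 29] -> pop 38, enqueue [42], visited so far: [31, 2, 43, 26, 38]
  queue [46, 23, 29, 42] -> pop 46, enqueue [49], visited so far: [31, 2, 43, 26, 38, 46]
  queue [23, 29, 42, 49] -> pop 23, enqueue [16], visited so far: [31, 2, 43, 26, 38, 46, 23]
  queue [29, 42, 49, 16] -> pop 29, enqueue [none], visited so far: [31, 2, 43, 26, 38, 46, 23, 29]
  queue [42, 49, 16] -> pop 42, enqueue [none], visited so far: [31, 2, 43, 26, 38, 46, 23, 29, 42]
  queue [49, 16] -> pop 49, enqueue [none], visited so far: [31, 2, 43, 26, 38, 46, 23, 29, 42, 49]
  queue [16] -> pop 16, enqueue [none], visited so far: [31, 2, 43, 26, 38, 46, 23, 29, 42, 49, 16]
Result: [31, 2, 43, 26, 38, 46, 23, 29, 42, 49, 16]


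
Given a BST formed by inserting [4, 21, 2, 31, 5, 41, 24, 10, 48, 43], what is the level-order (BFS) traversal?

Tree insertion order: [4, 21, 2, 31, 5, 41, 24, 10, 48, 43]
Tree (level-order array): [4, 2, 21, None, None, 5, 31, None, 10, 24, 41, None, None, None, None, None, 48, 43]
BFS from the root, enqueuing left then right child of each popped node:
  queue [4] -> pop 4, enqueue [2, 21], visited so far: [4]
  queue [2, 21] -> pop 2, enqueue [none], visited so far: [4, 2]
  queue [21] -> pop 21, enqueue [5, 31], visited so far: [4, 2, 21]
  queue [5, 31] -> pop 5, enqueue [10], visited so far: [4, 2, 21, 5]
  queue [31, 10] -> pop 31, enqueue [24, 41], visited so far: [4, 2, 21, 5, 31]
  queue [10, 24, 41] -> pop 10, enqueue [none], visited so far: [4, 2, 21, 5, 31, 10]
  queue [24, 41] -> pop 24, enqueue [none], visited so far: [4, 2, 21, 5, 31, 10, 24]
  queue [41] -> pop 41, enqueue [48], visited so far: [4, 2, 21, 5, 31, 10, 24, 41]
  queue [48] -> pop 48, enqueue [43], visited so far: [4, 2, 21, 5, 31, 10, 24, 41, 48]
  queue [43] -> pop 43, enqueue [none], visited so far: [4, 2, 21, 5, 31, 10, 24, 41, 48, 43]
Result: [4, 2, 21, 5, 31, 10, 24, 41, 48, 43]


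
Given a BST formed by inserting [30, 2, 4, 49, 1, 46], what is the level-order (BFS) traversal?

Tree insertion order: [30, 2, 4, 49, 1, 46]
Tree (level-order array): [30, 2, 49, 1, 4, 46]
BFS from the root, enqueuing left then right child of each popped node:
  queue [30] -> pop 30, enqueue [2, 49], visited so far: [30]
  queue [2, 49] -> pop 2, enqueue [1, 4], visited so far: [30, 2]
  queue [49, 1, 4] -> pop 49, enqueue [46], visited so far: [30, 2, 49]
  queue [1, 4, 46] -> pop 1, enqueue [none], visited so far: [30, 2, 49, 1]
  queue [4, 46] -> pop 4, enqueue [none], visited so far: [30, 2, 49, 1, 4]
  queue [46] -> pop 46, enqueue [none], visited so far: [30, 2, 49, 1, 4, 46]
Result: [30, 2, 49, 1, 4, 46]


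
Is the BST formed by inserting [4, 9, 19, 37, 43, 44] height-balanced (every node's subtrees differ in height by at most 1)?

Tree (level-order array): [4, None, 9, None, 19, None, 37, None, 43, None, 44]
Definition: a tree is height-balanced if, at every node, |h(left) - h(right)| <= 1 (empty subtree has height -1).
Bottom-up per-node check:
  node 44: h_left=-1, h_right=-1, diff=0 [OK], height=0
  node 43: h_left=-1, h_right=0, diff=1 [OK], height=1
  node 37: h_left=-1, h_right=1, diff=2 [FAIL (|-1-1|=2 > 1)], height=2
  node 19: h_left=-1, h_right=2, diff=3 [FAIL (|-1-2|=3 > 1)], height=3
  node 9: h_left=-1, h_right=3, diff=4 [FAIL (|-1-3|=4 > 1)], height=4
  node 4: h_left=-1, h_right=4, diff=5 [FAIL (|-1-4|=5 > 1)], height=5
Node 37 violates the condition: |-1 - 1| = 2 > 1.
Result: Not balanced


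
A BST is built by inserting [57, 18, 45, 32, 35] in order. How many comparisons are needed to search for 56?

Search path for 56: 57 -> 18 -> 45
Found: False
Comparisons: 3


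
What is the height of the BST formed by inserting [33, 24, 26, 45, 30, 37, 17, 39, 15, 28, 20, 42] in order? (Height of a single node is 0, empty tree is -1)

Insertion order: [33, 24, 26, 45, 30, 37, 17, 39, 15, 28, 20, 42]
Tree (level-order array): [33, 24, 45, 17, 26, 37, None, 15, 20, None, 30, None, 39, None, None, None, None, 28, None, None, 42]
Compute height bottom-up (empty subtree = -1):
  height(15) = 1 + max(-1, -1) = 0
  height(20) = 1 + max(-1, -1) = 0
  height(17) = 1 + max(0, 0) = 1
  height(28) = 1 + max(-1, -1) = 0
  height(30) = 1 + max(0, -1) = 1
  height(26) = 1 + max(-1, 1) = 2
  height(24) = 1 + max(1, 2) = 3
  height(42) = 1 + max(-1, -1) = 0
  height(39) = 1 + max(-1, 0) = 1
  height(37) = 1 + max(-1, 1) = 2
  height(45) = 1 + max(2, -1) = 3
  height(33) = 1 + max(3, 3) = 4
Height = 4


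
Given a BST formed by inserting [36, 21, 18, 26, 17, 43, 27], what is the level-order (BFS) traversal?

Tree insertion order: [36, 21, 18, 26, 17, 43, 27]
Tree (level-order array): [36, 21, 43, 18, 26, None, None, 17, None, None, 27]
BFS from the root, enqueuing left then right child of each popped node:
  queue [36] -> pop 36, enqueue [21, 43], visited so far: [36]
  queue [21, 43] -> pop 21, enqueue [18, 26], visited so far: [36, 21]
  queue [43, 18, 26] -> pop 43, enqueue [none], visited so far: [36, 21, 43]
  queue [18, 26] -> pop 18, enqueue [17], visited so far: [36, 21, 43, 18]
  queue [26, 17] -> pop 26, enqueue [27], visited so far: [36, 21, 43, 18, 26]
  queue [17, 27] -> pop 17, enqueue [none], visited so far: [36, 21, 43, 18, 26, 17]
  queue [27] -> pop 27, enqueue [none], visited so far: [36, 21, 43, 18, 26, 17, 27]
Result: [36, 21, 43, 18, 26, 17, 27]


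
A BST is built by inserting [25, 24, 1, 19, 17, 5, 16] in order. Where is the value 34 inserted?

Starting tree (level order): [25, 24, None, 1, None, None, 19, 17, None, 5, None, None, 16]
Insertion path: 25
Result: insert 34 as right child of 25
Final tree (level order): [25, 24, 34, 1, None, None, None, None, 19, 17, None, 5, None, None, 16]


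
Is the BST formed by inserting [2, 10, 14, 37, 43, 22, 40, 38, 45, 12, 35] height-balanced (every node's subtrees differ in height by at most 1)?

Tree (level-order array): [2, None, 10, None, 14, 12, 37, None, None, 22, 43, None, 35, 40, 45, None, None, 38]
Definition: a tree is height-balanced if, at every node, |h(left) - h(right)| <= 1 (empty subtree has height -1).
Bottom-up per-node check:
  node 12: h_left=-1, h_right=-1, diff=0 [OK], height=0
  node 35: h_left=-1, h_right=-1, diff=0 [OK], height=0
  node 22: h_left=-1, h_right=0, diff=1 [OK], height=1
  node 38: h_left=-1, h_right=-1, diff=0 [OK], height=0
  node 40: h_left=0, h_right=-1, diff=1 [OK], height=1
  node 45: h_left=-1, h_right=-1, diff=0 [OK], height=0
  node 43: h_left=1, h_right=0, diff=1 [OK], height=2
  node 37: h_left=1, h_right=2, diff=1 [OK], height=3
  node 14: h_left=0, h_right=3, diff=3 [FAIL (|0-3|=3 > 1)], height=4
  node 10: h_left=-1, h_right=4, diff=5 [FAIL (|-1-4|=5 > 1)], height=5
  node 2: h_left=-1, h_right=5, diff=6 [FAIL (|-1-5|=6 > 1)], height=6
Node 14 violates the condition: |0 - 3| = 3 > 1.
Result: Not balanced


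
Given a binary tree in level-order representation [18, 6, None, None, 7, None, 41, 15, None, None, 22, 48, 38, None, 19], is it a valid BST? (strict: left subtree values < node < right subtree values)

Level-order array: [18, 6, None, None, 7, None, 41, 15, None, None, 22, 48, 38, None, 19]
Validate using subtree bounds (lo, hi): at each node, require lo < value < hi,
then recurse left with hi=value and right with lo=value.
Preorder trace (stopping at first violation):
  at node 18 with bounds (-inf, +inf): OK
  at node 6 with bounds (-inf, 18): OK
  at node 7 with bounds (6, 18): OK
  at node 41 with bounds (7, 18): VIOLATION
Node 41 violates its bound: not (7 < 41 < 18).
Result: Not a valid BST


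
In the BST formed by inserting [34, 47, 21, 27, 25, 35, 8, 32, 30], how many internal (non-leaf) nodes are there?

Tree built from: [34, 47, 21, 27, 25, 35, 8, 32, 30]
Tree (level-order array): [34, 21, 47, 8, 27, 35, None, None, None, 25, 32, None, None, None, None, 30]
Rule: An internal node has at least one child.
Per-node child counts:
  node 34: 2 child(ren)
  node 21: 2 child(ren)
  node 8: 0 child(ren)
  node 27: 2 child(ren)
  node 25: 0 child(ren)
  node 32: 1 child(ren)
  node 30: 0 child(ren)
  node 47: 1 child(ren)
  node 35: 0 child(ren)
Matching nodes: [34, 21, 27, 32, 47]
Count of internal (non-leaf) nodes: 5


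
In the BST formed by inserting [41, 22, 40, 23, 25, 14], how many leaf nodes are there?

Tree built from: [41, 22, 40, 23, 25, 14]
Tree (level-order array): [41, 22, None, 14, 40, None, None, 23, None, None, 25]
Rule: A leaf has 0 children.
Per-node child counts:
  node 41: 1 child(ren)
  node 22: 2 child(ren)
  node 14: 0 child(ren)
  node 40: 1 child(ren)
  node 23: 1 child(ren)
  node 25: 0 child(ren)
Matching nodes: [14, 25]
Count of leaf nodes: 2
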